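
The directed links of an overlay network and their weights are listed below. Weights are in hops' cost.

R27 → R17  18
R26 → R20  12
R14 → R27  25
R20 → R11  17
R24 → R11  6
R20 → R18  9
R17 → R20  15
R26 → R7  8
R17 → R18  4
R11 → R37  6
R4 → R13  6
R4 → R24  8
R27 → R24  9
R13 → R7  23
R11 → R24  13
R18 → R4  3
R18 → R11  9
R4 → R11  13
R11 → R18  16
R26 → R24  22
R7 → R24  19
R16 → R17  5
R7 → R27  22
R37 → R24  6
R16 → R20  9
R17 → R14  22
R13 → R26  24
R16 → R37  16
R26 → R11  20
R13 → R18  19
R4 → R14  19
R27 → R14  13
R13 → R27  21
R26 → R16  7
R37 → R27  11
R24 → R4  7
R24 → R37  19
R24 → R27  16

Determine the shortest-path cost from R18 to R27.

26 hops' cost

Settle nodes by increasing distance from R18:
R18: 0
R4: 3  (via R18)
R11: 9  (via R18)
R13: 9  (via R4)
R24: 11  (via R4)
R37: 15  (via R11)
R14: 22  (via R4)
R27: 26  (via R37)
Shortest route: R18–R11–R37–R27 = 26 hops' cost.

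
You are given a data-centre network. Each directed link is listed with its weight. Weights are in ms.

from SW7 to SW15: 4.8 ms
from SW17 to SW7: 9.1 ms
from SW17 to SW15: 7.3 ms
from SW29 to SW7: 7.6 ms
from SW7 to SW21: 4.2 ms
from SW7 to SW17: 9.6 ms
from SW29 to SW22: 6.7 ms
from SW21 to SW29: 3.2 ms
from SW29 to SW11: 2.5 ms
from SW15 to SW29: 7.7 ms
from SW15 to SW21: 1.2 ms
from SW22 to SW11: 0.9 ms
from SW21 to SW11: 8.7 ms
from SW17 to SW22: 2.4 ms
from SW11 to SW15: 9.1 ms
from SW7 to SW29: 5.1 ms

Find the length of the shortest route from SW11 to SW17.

Enumerating some paths:
SW11 - SW15 - SW29 - SW7 - SW17: 9.1+7.7+7.6+9.6 = 34
SW11 - SW15 - SW21 - SW29 - SW7 - SW17: 9.1+1.2+3.2+7.6+9.6 = 30.7
The minimum is 30.7 ms via SW11 - SW15 - SW21 - SW29 - SW7 - SW17.

30.7 ms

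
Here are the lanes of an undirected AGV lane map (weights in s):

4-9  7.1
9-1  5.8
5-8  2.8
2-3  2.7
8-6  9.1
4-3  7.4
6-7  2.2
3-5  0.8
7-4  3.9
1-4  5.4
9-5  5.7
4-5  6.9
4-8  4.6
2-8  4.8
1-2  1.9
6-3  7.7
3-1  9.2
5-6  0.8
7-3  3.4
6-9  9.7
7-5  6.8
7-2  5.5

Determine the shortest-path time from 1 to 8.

6.7 s

Candidate routes:
1–2–8: 1.9+4.8 = 6.7
1–2–3–5–8: 1.9+2.7+0.8+2.8 = 8.2
Cheapest is 1–2–8 at 6.7 s.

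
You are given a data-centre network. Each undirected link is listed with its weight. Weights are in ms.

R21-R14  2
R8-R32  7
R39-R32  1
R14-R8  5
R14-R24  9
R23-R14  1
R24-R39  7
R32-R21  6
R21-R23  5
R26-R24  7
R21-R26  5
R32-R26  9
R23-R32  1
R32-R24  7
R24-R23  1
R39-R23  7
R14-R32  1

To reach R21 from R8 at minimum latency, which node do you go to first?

Enumerating some paths:
R8–R14–R21: 5+2 = 7
R8–R32–R14–R21: 7+1+2 = 10
R8–R14–R23–R21: 5+1+5 = 11
The minimum is 7 ms via R8–R14–R21.
So from R8 the first move is to R14.

R14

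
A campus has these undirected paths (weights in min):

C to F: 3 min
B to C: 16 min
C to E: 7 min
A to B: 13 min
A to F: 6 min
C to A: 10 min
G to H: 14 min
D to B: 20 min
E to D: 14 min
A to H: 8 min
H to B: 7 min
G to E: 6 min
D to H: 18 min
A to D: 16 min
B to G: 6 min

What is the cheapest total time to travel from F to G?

16 min

Compare a few routes:
F–C–B–G: 3+16+6 = 25
F–A–B–G: 6+13+6 = 25
F–C–E–G: 3+7+6 = 16
The minimum is 16 min via F–C–E–G.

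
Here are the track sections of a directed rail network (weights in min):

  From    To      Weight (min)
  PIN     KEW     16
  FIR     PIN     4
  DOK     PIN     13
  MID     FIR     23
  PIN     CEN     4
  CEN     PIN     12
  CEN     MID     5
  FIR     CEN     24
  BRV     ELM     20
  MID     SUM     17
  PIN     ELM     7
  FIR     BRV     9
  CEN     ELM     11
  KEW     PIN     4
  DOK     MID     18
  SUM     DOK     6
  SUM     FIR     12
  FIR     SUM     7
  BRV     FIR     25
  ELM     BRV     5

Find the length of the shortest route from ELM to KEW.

Candidate routes:
ELM → BRV → FIR → PIN → KEW: 5+25+4+16 = 50
ELM → BRV → FIR → CEN → PIN → KEW: 5+25+24+12+16 = 82
ELM → BRV → FIR → SUM → DOK → PIN → KEW: 5+25+7+6+13+16 = 72
The minimum is 50 min via ELM → BRV → FIR → PIN → KEW.

50 min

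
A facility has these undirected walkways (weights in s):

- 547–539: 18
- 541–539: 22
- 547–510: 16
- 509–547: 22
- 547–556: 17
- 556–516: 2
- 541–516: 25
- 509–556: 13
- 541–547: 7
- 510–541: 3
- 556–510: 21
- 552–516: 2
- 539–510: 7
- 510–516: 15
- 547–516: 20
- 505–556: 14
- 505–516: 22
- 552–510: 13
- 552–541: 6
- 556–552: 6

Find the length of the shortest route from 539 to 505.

34 s

Shortest distances from 539:
539: 0
510: 7  (via 539)
541: 10  (via 510)
552: 16  (via 541)
547: 17  (via 541)
516: 18  (via 552)
556: 20  (via 516)
509: 33  (via 556)
505: 34  (via 556)
Shortest route: 539 → 510 → 541 → 552 → 516 → 556 → 505 = 34 s.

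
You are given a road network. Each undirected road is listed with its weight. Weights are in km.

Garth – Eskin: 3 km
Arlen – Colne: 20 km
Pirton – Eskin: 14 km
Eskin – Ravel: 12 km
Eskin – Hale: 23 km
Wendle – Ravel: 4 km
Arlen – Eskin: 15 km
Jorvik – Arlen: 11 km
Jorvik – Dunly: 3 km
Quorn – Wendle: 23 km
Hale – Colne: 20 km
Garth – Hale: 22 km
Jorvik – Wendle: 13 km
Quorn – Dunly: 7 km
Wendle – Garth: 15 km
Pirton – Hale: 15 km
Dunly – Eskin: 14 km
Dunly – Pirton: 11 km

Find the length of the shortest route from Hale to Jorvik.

Enumerating some paths:
Hale–Pirton–Dunly–Jorvik: 15+11+3 = 29
Hale–Pirton–Eskin–Dunly–Jorvik: 15+14+14+3 = 46
Hale–Eskin–Dunly–Jorvik: 23+14+3 = 40
Hale–Garth–Eskin–Dunly–Jorvik: 22+3+14+3 = 42
Cheapest is Hale–Pirton–Dunly–Jorvik at 29 km.

29 km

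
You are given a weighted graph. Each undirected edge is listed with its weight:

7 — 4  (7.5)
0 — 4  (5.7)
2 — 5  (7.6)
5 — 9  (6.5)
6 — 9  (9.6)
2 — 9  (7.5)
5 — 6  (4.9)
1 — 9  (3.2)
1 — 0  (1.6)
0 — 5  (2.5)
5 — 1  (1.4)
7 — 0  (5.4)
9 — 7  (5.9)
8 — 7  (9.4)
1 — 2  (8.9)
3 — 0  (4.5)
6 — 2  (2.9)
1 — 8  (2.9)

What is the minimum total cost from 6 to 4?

Enumerating some paths:
6 → 5 → 0 → 4: 4.9+2.5+5.7 = 13.1
6 → 5 → 1 → 0 → 4: 4.9+1.4+1.6+5.7 = 13.6
6 → 2 → 5 → 0 → 4: 2.9+7.6+2.5+5.7 = 18.7
The minimum is 13.1 via 6 → 5 → 0 → 4.

13.1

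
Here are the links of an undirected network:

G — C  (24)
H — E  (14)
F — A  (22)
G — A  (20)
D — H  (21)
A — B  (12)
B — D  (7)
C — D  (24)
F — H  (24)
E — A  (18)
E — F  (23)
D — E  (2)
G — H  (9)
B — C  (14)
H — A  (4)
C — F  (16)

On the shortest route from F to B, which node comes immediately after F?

C

Enumerating some paths:
F → E → D → B: 23+2+7 = 32
F → C → B: 16+14 = 30
F → A → B: 22+12 = 34
Cheapest is F → C → B at 30.
So from F the first move is to C.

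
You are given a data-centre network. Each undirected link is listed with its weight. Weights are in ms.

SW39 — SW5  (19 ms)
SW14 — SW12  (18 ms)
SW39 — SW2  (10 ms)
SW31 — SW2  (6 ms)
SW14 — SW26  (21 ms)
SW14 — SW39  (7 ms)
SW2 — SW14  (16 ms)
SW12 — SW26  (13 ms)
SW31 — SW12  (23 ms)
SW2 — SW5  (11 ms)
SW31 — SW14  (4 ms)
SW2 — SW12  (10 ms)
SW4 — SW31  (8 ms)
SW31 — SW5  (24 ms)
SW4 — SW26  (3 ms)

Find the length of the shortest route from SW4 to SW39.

19 ms

Shortest distances from SW4:
SW4: 0
SW26: 3  (via SW4)
SW31: 8  (via SW4)
SW14: 12  (via SW31)
SW2: 14  (via SW31)
SW12: 16  (via SW26)
SW39: 19  (via SW14)
Shortest route: SW4 → SW31 → SW14 → SW39 = 19 ms.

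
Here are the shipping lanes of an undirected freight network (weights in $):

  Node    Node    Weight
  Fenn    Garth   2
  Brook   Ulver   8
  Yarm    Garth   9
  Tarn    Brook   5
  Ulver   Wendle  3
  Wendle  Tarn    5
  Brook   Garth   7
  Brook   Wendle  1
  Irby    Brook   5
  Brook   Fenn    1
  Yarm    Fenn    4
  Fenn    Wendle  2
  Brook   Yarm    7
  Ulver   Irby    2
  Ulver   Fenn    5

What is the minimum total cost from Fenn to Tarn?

Shortest distances from Fenn:
Fenn: 0
Brook: 1  (via Fenn)
Wendle: 2  (via Fenn)
Garth: 2  (via Fenn)
Yarm: 4  (via Fenn)
Ulver: 5  (via Fenn)
Irby: 6  (via Brook)
Tarn: 6  (via Brook)
Shortest route: Fenn → Brook → Tarn = $6.

$6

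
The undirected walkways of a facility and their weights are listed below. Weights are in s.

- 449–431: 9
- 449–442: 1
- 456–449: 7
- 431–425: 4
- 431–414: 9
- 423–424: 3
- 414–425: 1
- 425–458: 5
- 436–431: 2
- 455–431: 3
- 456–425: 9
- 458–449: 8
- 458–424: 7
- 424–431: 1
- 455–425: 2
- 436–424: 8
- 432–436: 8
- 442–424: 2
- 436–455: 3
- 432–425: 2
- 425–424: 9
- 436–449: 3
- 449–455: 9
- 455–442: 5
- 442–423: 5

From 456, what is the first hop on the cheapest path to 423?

449

Candidate routes:
456 - 449 - 436 - 431 - 424 - 423: 7+3+2+1+3 = 16
456 - 449 - 442 - 423: 7+1+5 = 13
Cheapest is 456 - 449 - 442 - 423 at 13 s.
So from 456 the first move is to 449.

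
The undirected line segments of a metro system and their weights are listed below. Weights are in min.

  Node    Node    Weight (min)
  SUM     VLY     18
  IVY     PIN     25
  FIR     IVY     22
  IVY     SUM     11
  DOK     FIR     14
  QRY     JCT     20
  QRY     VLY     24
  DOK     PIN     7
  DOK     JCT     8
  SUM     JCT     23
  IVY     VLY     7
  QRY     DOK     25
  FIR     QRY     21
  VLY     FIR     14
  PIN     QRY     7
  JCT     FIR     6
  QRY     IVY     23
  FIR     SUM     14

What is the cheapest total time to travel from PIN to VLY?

Enumerating some paths:
PIN–QRY–VLY: 7+24 = 31
PIN–IVY–VLY: 25+7 = 32
PIN–DOK–FIR–VLY: 7+14+14 = 35
PIN–DOK–JCT–FIR–VLY: 7+8+6+14 = 35
Cheapest is PIN–QRY–VLY at 31 min.

31 min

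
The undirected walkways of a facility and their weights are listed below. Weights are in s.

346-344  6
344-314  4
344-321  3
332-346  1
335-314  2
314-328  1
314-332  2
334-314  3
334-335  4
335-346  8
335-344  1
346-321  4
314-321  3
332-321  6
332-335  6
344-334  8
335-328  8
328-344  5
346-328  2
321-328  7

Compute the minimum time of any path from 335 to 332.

4 s

Settle nodes by increasing distance from 335:
335: 0
344: 1  (via 335)
314: 2  (via 335)
328: 3  (via 314)
332: 4  (via 314)
Shortest route: 335–314–332 = 4 s.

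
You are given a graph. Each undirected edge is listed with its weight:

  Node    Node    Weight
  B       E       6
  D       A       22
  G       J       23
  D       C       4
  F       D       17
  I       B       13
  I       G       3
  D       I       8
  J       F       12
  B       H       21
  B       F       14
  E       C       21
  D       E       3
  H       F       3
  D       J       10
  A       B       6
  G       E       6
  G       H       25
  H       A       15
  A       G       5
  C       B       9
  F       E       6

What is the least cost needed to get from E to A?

Compare a few routes:
E → B → A: 6+6 = 12
E → G → A: 6+5 = 11
Cheapest is E → G → A at 11.

11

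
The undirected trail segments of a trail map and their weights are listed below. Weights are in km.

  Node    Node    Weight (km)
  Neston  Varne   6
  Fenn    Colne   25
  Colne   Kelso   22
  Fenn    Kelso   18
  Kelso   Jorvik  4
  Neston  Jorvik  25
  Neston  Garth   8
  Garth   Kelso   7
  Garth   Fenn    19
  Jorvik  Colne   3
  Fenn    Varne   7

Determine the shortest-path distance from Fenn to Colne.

25 km

Candidate routes:
Fenn - Garth - Kelso - Jorvik - Colne: 19+7+4+3 = 33
Fenn - Colne: 25 = 25
The minimum is 25 km via Fenn - Colne.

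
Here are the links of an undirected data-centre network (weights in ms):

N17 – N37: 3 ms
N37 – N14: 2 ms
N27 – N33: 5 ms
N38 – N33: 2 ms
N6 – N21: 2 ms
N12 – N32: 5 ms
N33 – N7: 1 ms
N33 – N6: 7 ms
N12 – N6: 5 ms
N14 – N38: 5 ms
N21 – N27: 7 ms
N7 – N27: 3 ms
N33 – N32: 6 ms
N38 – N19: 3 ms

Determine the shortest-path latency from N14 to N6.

14 ms

Settle nodes by increasing distance from N14:
N14: 0
N37: 2  (via N14)
N38: 5  (via N14)
N17: 5  (via N37)
N33: 7  (via N38)
N7: 8  (via N33)
N19: 8  (via N38)
N27: 11  (via N7)
N32: 13  (via N33)
N6: 14  (via N33)
Shortest route: N14 → N38 → N33 → N6 = 14 ms.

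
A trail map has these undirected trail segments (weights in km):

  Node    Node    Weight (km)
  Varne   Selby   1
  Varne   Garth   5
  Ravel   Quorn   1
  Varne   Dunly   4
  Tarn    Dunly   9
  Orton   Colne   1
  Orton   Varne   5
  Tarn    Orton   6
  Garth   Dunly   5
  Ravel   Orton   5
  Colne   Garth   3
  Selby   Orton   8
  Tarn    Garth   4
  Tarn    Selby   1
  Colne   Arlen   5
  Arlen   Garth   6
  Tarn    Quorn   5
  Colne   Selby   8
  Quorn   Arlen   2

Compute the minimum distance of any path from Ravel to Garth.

9 km

Candidate routes:
Ravel - Quorn - Tarn - Selby - Varne - Garth: 1+5+1+1+5 = 13
Ravel - Quorn - Arlen - Garth: 1+2+6 = 9
Ravel - Quorn - Arlen - Colne - Garth: 1+2+5+3 = 11
Ravel - Quorn - Tarn - Garth: 1+5+4 = 10
Cheapest is Ravel - Quorn - Arlen - Garth at 9 km.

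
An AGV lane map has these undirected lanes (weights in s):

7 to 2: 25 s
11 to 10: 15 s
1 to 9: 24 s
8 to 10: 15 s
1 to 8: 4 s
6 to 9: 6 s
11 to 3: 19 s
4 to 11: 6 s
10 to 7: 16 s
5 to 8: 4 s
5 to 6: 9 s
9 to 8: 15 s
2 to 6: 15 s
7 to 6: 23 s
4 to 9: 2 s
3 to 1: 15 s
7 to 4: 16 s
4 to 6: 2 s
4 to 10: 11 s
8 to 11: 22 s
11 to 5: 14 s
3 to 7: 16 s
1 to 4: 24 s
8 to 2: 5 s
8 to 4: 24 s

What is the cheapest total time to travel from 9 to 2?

19 s

Settle nodes by increasing distance from 9:
9: 0
4: 2  (via 9)
6: 4  (via 4)
11: 8  (via 4)
5: 13  (via 6)
10: 13  (via 4)
8: 15  (via 9)
7: 18  (via 4)
1: 19  (via 8)
2: 19  (via 6)
Shortest route: 9 → 4 → 6 → 2 = 19 s.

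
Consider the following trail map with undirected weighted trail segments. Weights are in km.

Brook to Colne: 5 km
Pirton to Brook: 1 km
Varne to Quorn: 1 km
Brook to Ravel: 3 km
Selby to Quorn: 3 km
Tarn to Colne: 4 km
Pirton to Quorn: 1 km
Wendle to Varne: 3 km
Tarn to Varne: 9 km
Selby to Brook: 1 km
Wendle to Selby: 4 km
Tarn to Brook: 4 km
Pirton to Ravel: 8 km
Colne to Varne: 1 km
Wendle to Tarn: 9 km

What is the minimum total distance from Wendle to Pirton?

Settle nodes by increasing distance from Wendle:
Wendle: 0
Varne: 3  (via Wendle)
Quorn: 4  (via Varne)
Colne: 4  (via Varne)
Selby: 4  (via Wendle)
Pirton: 5  (via Quorn)
Shortest route: Wendle–Varne–Quorn–Pirton = 5 km.

5 km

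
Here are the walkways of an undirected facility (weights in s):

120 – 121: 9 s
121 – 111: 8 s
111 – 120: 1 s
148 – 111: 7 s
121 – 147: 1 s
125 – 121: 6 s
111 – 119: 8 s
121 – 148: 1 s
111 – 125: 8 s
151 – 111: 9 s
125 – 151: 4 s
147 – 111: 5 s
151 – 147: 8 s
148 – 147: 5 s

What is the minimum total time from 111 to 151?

9 s

Compare a few routes:
111 - 125 - 151: 8+4 = 12
111 - 151: 9 = 9
Cheapest is 111 - 151 at 9 s.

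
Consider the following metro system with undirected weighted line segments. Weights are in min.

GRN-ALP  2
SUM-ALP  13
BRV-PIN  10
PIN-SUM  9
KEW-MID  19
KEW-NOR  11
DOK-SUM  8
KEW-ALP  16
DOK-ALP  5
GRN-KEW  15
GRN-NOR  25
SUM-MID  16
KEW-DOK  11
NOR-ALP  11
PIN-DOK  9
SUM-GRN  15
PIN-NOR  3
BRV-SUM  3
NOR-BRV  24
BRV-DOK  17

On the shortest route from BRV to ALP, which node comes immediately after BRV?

Enumerating some paths:
BRV–SUM–GRN–ALP: 3+15+2 = 20
BRV–SUM–ALP: 3+13 = 16
Cheapest is BRV–SUM–ALP at 16 min.
So from BRV the first move is to SUM.

SUM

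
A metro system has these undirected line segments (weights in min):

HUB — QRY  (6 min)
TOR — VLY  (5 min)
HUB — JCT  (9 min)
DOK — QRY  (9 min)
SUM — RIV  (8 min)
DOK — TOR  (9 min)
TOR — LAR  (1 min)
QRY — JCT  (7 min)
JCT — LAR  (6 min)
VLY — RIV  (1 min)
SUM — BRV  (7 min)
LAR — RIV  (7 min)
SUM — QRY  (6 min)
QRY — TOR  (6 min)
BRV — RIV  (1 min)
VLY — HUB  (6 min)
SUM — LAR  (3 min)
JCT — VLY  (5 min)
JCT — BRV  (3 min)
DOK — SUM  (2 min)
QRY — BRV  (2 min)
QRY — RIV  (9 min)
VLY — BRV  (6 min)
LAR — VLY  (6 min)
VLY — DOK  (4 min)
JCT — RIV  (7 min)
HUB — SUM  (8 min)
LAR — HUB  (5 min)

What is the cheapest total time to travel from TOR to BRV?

7 min

Enumerating some paths:
TOR - VLY - RIV - BRV: 5+1+1 = 7
TOR - QRY - BRV: 6+2 = 8
TOR - LAR - VLY - RIV - BRV: 1+6+1+1 = 9
The minimum is 7 min via TOR - VLY - RIV - BRV.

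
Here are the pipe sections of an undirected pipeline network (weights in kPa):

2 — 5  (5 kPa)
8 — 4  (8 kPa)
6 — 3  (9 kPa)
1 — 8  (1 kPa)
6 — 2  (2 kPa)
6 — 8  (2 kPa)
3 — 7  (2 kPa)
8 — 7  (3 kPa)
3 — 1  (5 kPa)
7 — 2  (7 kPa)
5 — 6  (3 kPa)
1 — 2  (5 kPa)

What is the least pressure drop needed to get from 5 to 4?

Shortest distances from 5:
5: 0
6: 3  (via 5)
2: 5  (via 5)
8: 5  (via 6)
1: 6  (via 8)
7: 8  (via 8)
3: 10  (via 7)
4: 13  (via 8)
Shortest route: 5–6–8–4 = 13 kPa.

13 kPa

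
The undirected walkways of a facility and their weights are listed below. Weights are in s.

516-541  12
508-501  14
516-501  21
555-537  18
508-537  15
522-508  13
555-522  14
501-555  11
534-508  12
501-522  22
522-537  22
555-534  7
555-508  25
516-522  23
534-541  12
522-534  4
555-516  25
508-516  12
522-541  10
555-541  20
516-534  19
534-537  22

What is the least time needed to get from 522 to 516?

Compare a few routes:
522 - 516: 23 = 23
522 - 541 - 516: 10+12 = 22
522 - 534 - 516: 4+19 = 23
Cheapest is 522 - 541 - 516 at 22 s.

22 s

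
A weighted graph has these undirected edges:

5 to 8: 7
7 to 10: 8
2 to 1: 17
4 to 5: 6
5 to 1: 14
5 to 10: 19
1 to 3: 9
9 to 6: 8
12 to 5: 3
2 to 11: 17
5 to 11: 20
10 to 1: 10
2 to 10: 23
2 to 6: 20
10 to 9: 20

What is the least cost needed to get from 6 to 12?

Enumerating some paths:
6 → 2 → 1 → 5 → 12: 20+17+14+3 = 54
6 → 9 → 10 → 5 → 12: 8+20+19+3 = 50
Cheapest is 6 → 9 → 10 → 5 → 12 at 50.

50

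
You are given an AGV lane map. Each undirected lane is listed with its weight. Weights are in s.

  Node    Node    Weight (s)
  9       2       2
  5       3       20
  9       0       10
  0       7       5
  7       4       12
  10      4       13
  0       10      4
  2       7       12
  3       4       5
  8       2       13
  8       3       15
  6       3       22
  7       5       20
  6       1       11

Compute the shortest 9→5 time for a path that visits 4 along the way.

Best 9 to 4: 9 → 2 → 7 → 4 costing 26
Shortest 4→5: 4 → 3 → 5 = 25
Total via 4: 26 + 25 = 51 s.

51 s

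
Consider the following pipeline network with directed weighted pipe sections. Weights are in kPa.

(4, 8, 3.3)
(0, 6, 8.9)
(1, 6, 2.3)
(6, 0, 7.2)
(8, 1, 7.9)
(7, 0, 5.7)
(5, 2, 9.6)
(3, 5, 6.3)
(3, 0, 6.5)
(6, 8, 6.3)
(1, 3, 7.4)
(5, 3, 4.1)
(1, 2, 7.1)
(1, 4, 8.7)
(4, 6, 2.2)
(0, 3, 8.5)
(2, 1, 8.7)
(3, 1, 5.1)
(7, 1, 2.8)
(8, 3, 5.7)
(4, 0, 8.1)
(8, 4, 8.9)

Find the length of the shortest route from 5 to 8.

Enumerating some paths:
5 → 3 → 1 → 6 → 8: 4.1+5.1+2.3+6.3 = 17.8
5 → 3 → 1 → 4 → 6 → 8: 4.1+5.1+8.7+2.2+6.3 = 26.4
5 → 3 → 1 → 4 → 8: 4.1+5.1+8.7+3.3 = 21.2
5 → 3 → 0 → 6 → 8: 4.1+6.5+8.9+6.3 = 25.8
Cheapest is 5 → 3 → 1 → 6 → 8 at 17.8 kPa.

17.8 kPa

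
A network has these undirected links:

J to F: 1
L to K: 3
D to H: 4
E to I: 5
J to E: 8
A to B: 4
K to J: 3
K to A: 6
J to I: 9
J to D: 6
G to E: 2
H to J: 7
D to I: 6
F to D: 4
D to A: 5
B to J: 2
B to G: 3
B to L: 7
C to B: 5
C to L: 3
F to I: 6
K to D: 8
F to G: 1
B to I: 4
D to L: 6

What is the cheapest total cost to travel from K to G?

5

Shortest distances from K:
K: 0
J: 3  (via K)
L: 3  (via K)
F: 4  (via J)
B: 5  (via J)
G: 5  (via F)
Shortest route: K–J–F–G = 5.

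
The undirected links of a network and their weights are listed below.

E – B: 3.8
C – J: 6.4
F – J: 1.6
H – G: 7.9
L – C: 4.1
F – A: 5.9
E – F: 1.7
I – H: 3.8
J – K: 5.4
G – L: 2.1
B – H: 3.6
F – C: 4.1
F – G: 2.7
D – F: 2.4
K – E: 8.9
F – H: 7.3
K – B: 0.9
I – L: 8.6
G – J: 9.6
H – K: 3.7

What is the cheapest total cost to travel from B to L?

10.3

Settle nodes by increasing distance from B:
B: 0
K: 0.9  (via B)
H: 3.6  (via B)
E: 3.8  (via B)
F: 5.5  (via E)
J: 6.3  (via K)
I: 7.4  (via H)
D: 7.9  (via F)
G: 8.2  (via F)
C: 9.6  (via F)
L: 10.3  (via G)
Shortest route: B → E → F → G → L = 10.3.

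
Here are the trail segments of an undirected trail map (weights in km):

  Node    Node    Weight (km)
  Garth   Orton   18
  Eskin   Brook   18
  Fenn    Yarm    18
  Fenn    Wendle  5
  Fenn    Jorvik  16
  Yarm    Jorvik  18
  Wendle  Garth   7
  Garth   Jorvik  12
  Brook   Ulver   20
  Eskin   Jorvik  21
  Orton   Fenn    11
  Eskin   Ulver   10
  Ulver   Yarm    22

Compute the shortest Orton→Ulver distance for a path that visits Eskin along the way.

58 km

Best Orton to Eskin: Orton–Fenn–Jorvik–Eskin costing 48
Shortest Eskin→Ulver: Eskin–Ulver = 10
Total via Eskin: 48 + 10 = 58 km.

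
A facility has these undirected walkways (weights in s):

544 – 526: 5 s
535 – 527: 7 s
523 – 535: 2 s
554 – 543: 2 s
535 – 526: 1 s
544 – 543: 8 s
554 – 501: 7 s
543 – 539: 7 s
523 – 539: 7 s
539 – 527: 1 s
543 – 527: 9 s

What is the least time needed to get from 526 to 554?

15 s

Running Dijkstra from 526:
526: 0
535: 1  (via 526)
523: 3  (via 535)
544: 5  (via 526)
527: 8  (via 535)
539: 9  (via 527)
543: 13  (via 544)
554: 15  (via 543)
Shortest route: 526 → 544 → 543 → 554 = 15 s.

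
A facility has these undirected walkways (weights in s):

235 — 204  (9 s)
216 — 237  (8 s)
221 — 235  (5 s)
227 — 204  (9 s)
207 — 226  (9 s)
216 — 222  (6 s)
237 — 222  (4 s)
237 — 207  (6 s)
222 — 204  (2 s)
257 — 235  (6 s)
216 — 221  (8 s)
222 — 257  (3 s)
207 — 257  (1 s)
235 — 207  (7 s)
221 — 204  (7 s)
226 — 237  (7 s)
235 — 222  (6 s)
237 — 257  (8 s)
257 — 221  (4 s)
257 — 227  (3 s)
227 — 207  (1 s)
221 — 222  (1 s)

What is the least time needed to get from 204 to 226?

Candidate routes:
204 - 222 - 257 - 207 - 226: 2+3+1+9 = 15
204 - 222 - 237 - 226: 2+4+7 = 13
Cheapest is 204 - 222 - 237 - 226 at 13 s.

13 s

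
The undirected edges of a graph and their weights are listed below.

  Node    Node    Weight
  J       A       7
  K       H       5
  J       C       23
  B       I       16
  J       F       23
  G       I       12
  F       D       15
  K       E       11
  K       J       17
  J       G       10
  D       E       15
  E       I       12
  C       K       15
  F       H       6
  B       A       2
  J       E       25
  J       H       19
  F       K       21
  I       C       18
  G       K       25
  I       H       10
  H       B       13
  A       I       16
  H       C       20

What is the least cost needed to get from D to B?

34

Compare a few routes:
D → E → I → B: 15+12+16 = 43
D → E → K → H → B: 15+11+5+13 = 44
D → F → H → B: 15+6+13 = 34
D → E → I → A → B: 15+12+16+2 = 45
The minimum is 34 via D → F → H → B.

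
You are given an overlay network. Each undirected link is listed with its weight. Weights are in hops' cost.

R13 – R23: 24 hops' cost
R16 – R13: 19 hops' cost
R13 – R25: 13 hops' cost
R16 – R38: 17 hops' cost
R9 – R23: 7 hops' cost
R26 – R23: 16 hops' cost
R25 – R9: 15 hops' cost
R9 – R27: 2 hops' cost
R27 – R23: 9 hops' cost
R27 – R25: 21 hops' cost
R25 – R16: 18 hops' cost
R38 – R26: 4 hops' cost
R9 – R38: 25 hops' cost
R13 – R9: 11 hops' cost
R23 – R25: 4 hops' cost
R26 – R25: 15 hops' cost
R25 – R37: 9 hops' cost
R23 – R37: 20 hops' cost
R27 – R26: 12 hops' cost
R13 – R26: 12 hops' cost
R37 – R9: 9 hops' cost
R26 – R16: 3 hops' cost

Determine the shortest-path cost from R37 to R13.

Enumerating some paths:
R37–R9–R13: 9+11 = 20
R37–R25–R13: 9+13 = 22
Cheapest is R37–R9–R13 at 20 hops' cost.

20 hops' cost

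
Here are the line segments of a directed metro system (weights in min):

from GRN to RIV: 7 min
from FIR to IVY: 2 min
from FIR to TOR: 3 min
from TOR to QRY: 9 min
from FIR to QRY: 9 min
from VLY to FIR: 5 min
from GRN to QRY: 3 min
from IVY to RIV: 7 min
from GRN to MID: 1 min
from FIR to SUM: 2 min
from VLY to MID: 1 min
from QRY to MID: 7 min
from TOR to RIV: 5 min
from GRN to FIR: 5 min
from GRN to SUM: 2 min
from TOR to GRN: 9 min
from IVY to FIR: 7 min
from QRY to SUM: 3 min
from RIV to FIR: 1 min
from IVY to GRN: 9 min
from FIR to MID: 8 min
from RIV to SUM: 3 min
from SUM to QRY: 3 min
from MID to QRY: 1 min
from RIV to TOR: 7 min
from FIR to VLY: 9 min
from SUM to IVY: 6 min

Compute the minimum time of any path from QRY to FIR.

Running Dijkstra from QRY:
QRY: 0
SUM: 3  (via QRY)
MID: 7  (via QRY)
IVY: 9  (via SUM)
RIV: 16  (via IVY)
FIR: 16  (via IVY)
Shortest route: QRY → SUM → IVY → FIR = 16 min.

16 min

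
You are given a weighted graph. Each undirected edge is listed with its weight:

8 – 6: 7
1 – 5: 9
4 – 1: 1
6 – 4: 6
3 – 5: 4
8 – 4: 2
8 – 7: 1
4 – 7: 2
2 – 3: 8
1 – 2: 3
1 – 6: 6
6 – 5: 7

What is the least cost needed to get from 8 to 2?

6

Running Dijkstra from 8:
8: 0
7: 1  (via 8)
4: 2  (via 8)
1: 3  (via 4)
2: 6  (via 1)
Shortest route: 8 → 4 → 1 → 2 = 6.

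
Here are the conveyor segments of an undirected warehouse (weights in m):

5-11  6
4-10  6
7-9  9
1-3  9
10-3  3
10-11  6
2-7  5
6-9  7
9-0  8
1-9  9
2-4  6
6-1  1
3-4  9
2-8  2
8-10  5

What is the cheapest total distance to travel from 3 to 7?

Settle nodes by increasing distance from 3:
3: 0
10: 3  (via 3)
8: 8  (via 10)
1: 9  (via 3)
4: 9  (via 3)
11: 9  (via 10)
2: 10  (via 8)
6: 10  (via 1)
5: 15  (via 11)
7: 15  (via 2)
Shortest route: 3 → 10 → 8 → 2 → 7 = 15 m.

15 m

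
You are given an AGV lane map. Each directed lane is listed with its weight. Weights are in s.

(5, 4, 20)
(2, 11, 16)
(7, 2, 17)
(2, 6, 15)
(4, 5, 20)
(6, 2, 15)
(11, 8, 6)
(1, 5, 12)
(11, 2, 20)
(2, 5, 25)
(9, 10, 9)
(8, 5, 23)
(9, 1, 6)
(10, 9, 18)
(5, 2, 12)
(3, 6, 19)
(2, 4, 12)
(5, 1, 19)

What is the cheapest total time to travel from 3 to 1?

Compare a few routes:
3–6–2–11–8–5–1: 19+15+16+6+23+19 = 98
3–6–2–5–1: 19+15+25+19 = 78
3–6–2–4–5–1: 19+15+12+20+19 = 85
The minimum is 78 s via 3–6–2–5–1.

78 s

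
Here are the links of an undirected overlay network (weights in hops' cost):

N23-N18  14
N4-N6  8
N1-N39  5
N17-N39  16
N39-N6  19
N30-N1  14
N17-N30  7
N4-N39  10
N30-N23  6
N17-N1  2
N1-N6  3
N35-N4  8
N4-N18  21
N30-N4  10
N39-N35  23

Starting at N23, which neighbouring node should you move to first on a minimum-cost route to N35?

N30

Candidate routes:
N23 → N30 → N17 → N1 → N6 → N4 → N35: 6+7+2+3+8+8 = 34
N23 → N30 → N4 → N35: 6+10+8 = 24
N23 → N30 → N17 → N1 → N39 → N4 → N35: 6+7+2+5+10+8 = 38
N23 → N30 → N1 → N6 → N4 → N35: 6+14+3+8+8 = 39
Cheapest is N23 → N30 → N4 → N35 at 24 hops' cost.
So from N23 the first move is to N30.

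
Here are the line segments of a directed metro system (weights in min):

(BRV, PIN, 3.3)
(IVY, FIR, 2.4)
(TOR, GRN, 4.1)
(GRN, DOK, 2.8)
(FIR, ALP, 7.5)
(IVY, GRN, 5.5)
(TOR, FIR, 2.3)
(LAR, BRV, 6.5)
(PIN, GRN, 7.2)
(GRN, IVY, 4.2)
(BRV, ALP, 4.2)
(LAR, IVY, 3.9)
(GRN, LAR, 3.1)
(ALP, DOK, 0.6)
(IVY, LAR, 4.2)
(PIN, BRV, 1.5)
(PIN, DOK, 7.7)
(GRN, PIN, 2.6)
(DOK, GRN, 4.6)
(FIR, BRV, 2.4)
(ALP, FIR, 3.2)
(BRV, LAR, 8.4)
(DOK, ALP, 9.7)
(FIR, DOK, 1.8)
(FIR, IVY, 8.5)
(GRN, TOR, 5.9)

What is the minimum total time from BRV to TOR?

15.3 min

Shortest distances from BRV:
BRV: 0
PIN: 3.3  (via BRV)
ALP: 4.2  (via BRV)
DOK: 4.8  (via ALP)
FIR: 7.4  (via ALP)
LAR: 8.4  (via BRV)
GRN: 9.4  (via DOK)
IVY: 12.3  (via LAR)
TOR: 15.3  (via GRN)
Shortest route: BRV → ALP → DOK → GRN → TOR = 15.3 min.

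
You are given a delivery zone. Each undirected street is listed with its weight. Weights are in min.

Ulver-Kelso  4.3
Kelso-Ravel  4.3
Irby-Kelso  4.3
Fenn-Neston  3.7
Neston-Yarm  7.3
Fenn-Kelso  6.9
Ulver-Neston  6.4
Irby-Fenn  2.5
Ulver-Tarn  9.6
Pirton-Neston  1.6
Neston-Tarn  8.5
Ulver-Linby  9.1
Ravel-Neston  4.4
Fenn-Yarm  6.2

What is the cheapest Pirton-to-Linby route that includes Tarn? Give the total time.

Best Pirton to Tarn: Pirton–Neston–Tarn costing 10.1
Best Tarn to Linby: Tarn–Ulver–Linby costing 18.7
Total via Tarn: 10.1 + 18.7 = 28.8 min.

28.8 min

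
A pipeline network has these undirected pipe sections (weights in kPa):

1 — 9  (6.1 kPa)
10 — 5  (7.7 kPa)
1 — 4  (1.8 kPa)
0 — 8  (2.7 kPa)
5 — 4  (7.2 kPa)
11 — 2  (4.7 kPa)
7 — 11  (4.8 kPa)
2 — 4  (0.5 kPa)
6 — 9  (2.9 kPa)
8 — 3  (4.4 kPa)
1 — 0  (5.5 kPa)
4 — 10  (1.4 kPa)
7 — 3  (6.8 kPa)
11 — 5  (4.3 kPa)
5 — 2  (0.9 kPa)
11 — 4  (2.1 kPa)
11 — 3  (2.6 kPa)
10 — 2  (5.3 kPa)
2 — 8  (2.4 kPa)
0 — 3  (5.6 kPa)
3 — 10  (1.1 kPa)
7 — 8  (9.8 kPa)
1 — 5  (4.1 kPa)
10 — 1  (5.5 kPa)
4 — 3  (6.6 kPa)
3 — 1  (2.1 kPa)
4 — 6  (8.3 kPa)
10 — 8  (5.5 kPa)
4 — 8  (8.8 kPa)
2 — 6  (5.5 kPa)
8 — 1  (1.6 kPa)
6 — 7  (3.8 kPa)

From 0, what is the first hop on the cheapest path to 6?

Enumerating some paths:
0 - 8 - 1 - 4 - 2 - 6: 2.7+1.6+1.8+0.5+5.5 = 12.1
0 - 8 - 1 - 9 - 6: 2.7+1.6+6.1+2.9 = 13.3
0 - 8 - 2 - 6: 2.7+2.4+5.5 = 10.6
The minimum is 10.6 kPa via 0 - 8 - 2 - 6.
So from 0 the first move is to 8.

8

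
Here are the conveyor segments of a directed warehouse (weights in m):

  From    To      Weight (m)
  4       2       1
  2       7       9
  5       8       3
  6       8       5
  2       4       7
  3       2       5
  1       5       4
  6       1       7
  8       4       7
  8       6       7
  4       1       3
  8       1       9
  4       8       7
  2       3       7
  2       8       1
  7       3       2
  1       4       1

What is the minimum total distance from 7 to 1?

17 m

Settle nodes by increasing distance from 7:
7: 0
3: 2  (via 7)
2: 7  (via 3)
8: 8  (via 2)
4: 14  (via 2)
6: 15  (via 8)
1: 17  (via 8)
Shortest route: 7–3–2–8–1 = 17 m.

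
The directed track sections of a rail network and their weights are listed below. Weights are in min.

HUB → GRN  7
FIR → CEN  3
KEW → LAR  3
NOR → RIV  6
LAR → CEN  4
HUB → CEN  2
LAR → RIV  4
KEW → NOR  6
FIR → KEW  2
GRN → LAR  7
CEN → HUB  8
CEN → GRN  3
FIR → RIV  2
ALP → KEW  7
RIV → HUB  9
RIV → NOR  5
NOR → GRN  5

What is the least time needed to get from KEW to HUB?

15 min

Settle nodes by increasing distance from KEW:
KEW: 0
LAR: 3  (via KEW)
NOR: 6  (via KEW)
CEN: 7  (via LAR)
RIV: 7  (via LAR)
GRN: 10  (via CEN)
HUB: 15  (via CEN)
Shortest route: KEW → LAR → CEN → HUB = 15 min.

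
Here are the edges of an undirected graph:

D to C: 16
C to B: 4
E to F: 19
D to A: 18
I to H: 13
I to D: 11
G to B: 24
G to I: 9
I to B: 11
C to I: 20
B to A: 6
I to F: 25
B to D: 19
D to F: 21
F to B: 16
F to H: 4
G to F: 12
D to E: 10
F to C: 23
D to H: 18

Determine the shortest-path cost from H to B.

Running Dijkstra from H:
H: 0
F: 4  (via H)
I: 13  (via H)
G: 16  (via F)
D: 18  (via H)
B: 20  (via F)
Shortest route: H–F–B = 20.

20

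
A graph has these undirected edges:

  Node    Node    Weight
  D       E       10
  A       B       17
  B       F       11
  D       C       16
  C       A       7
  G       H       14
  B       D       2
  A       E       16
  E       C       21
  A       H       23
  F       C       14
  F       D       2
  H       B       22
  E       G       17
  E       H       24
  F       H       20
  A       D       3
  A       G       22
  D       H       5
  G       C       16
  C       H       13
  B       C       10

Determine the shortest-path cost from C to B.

10

Shortest distances from C:
C: 0
A: 7  (via C)
B: 10  (via C)
Shortest route: C → B = 10.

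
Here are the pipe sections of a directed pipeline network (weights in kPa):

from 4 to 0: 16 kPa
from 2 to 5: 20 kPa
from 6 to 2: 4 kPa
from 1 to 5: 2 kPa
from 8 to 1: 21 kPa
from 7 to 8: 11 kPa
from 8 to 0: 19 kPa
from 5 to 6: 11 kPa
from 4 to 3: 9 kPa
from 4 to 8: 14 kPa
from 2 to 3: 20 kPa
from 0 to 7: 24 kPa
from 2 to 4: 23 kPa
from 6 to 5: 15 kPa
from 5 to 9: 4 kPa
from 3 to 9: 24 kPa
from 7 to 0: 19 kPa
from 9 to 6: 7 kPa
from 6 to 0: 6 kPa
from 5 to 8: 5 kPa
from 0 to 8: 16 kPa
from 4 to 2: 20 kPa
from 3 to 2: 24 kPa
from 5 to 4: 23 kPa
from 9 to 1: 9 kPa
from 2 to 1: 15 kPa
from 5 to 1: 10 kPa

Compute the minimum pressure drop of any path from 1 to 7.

43 kPa

Enumerating some paths:
1–5–6–0–7: 2+11+6+24 = 43
1–5–8–0–7: 2+5+19+24 = 50
Cheapest is 1–5–6–0–7 at 43 kPa.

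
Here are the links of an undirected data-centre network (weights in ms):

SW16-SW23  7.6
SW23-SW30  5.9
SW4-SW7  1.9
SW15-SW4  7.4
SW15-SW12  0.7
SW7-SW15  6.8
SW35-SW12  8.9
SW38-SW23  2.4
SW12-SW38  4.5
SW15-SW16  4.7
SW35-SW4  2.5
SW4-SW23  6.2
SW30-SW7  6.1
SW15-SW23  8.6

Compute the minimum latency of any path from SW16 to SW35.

Compare a few routes:
SW16 - SW15 - SW4 - SW35: 4.7+7.4+2.5 = 14.6
SW16 - SW15 - SW12 - SW35: 4.7+0.7+8.9 = 14.3
Cheapest is SW16 - SW15 - SW12 - SW35 at 14.3 ms.

14.3 ms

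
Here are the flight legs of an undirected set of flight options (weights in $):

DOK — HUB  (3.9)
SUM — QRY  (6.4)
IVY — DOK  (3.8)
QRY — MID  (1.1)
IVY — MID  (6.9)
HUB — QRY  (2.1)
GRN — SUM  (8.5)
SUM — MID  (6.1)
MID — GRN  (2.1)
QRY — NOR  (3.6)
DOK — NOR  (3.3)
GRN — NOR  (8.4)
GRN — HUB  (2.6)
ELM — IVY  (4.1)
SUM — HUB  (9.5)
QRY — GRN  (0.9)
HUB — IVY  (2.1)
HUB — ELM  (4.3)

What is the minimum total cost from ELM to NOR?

$10

Shortest distances from ELM:
ELM: 0
IVY: 4.1  (via ELM)
HUB: 4.3  (via ELM)
QRY: 6.4  (via HUB)
GRN: 6.9  (via HUB)
MID: 7.5  (via QRY)
DOK: 7.9  (via IVY)
NOR: 10  (via QRY)
Shortest route: ELM → HUB → QRY → NOR = $10.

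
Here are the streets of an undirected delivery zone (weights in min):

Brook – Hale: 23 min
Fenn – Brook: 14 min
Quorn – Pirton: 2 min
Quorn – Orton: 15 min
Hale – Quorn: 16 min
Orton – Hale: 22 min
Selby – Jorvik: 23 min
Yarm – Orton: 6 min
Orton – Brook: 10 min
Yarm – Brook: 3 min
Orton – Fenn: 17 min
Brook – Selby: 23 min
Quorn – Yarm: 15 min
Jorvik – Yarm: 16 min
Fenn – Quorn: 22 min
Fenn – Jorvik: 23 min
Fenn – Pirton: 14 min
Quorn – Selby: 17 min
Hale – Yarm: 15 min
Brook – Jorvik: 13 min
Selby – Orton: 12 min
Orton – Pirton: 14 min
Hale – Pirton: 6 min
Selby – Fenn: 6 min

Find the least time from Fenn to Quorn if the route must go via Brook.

32 min

Best Fenn to Brook: Fenn–Brook costing 14
Best Brook to Quorn: Brook–Yarm–Quorn costing 18
Total via Brook: 14 + 18 = 32 min.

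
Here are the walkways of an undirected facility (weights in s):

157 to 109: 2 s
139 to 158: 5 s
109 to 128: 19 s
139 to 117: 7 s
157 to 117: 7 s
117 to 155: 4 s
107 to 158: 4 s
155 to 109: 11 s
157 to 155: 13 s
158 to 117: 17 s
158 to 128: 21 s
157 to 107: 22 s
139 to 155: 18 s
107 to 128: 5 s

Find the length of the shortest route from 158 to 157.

19 s

Compare a few routes:
158 - 117 - 157: 17+7 = 24
158 - 139 - 117 - 157: 5+7+7 = 19
Cheapest is 158 - 139 - 117 - 157 at 19 s.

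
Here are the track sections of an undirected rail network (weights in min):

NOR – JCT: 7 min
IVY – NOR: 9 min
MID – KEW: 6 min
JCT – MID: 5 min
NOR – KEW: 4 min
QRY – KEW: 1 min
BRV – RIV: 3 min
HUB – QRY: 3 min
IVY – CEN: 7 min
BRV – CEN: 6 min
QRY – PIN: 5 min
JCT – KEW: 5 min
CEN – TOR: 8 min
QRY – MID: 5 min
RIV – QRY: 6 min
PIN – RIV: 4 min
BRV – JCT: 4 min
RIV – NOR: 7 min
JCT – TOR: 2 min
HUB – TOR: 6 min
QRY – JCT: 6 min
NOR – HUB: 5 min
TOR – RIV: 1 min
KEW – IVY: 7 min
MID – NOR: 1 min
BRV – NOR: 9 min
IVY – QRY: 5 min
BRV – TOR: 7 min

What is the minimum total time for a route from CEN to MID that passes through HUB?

Best CEN to HUB: CEN–TOR–HUB costing 14
Best HUB to MID: HUB–NOR–MID costing 6
Total via HUB: 14 + 6 = 20 min.

20 min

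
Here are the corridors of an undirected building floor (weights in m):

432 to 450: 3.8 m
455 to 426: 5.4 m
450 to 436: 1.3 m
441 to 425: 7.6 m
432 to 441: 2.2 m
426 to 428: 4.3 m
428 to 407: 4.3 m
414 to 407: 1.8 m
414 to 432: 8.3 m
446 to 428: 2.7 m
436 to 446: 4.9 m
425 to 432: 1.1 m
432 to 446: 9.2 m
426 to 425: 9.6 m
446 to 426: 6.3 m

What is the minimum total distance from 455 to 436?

16.6 m

Enumerating some paths:
455 - 426 - 428 - 446 - 436: 5.4+4.3+2.7+4.9 = 17.3
455 - 426 - 446 - 436: 5.4+6.3+4.9 = 16.6
The minimum is 16.6 m via 455 - 426 - 446 - 436.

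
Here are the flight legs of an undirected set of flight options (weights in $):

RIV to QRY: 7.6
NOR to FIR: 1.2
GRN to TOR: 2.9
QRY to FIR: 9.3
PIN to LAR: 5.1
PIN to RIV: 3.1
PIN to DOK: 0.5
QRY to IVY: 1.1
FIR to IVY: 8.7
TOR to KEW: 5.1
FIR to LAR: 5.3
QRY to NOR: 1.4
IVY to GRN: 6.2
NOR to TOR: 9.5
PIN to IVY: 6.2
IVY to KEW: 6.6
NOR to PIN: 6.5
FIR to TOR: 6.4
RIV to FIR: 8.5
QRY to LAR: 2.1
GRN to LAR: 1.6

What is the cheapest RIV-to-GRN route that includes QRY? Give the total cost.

Best RIV to QRY: RIV → QRY costing 7.6
Shortest QRY→GRN: QRY → LAR → GRN = 3.7
Total via QRY: 7.6 + 3.7 = $11.3.

$11.3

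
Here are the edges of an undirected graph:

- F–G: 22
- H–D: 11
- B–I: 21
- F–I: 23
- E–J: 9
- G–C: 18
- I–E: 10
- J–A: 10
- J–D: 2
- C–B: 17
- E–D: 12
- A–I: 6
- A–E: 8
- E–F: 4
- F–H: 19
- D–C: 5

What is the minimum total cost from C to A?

17

Candidate routes:
C → D → J → E → A: 5+2+9+8 = 24
C → D → J → A: 5+2+10 = 17
The minimum is 17 via C → D → J → A.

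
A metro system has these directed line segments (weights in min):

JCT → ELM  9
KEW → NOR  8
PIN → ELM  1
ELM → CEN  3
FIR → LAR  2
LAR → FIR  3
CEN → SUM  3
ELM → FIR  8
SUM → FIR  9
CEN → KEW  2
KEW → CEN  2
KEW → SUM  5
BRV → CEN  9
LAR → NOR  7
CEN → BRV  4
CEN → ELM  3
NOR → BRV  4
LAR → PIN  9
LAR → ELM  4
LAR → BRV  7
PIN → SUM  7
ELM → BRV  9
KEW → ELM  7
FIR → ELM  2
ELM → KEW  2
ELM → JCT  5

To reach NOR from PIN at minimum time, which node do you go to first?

ELM

Compare a few routes:
PIN → ELM → CEN → KEW → NOR: 1+3+2+8 = 14
PIN → ELM → KEW → NOR: 1+2+8 = 11
PIN → ELM → FIR → LAR → NOR: 1+8+2+7 = 18
The minimum is 11 min via PIN → ELM → KEW → NOR.
So from PIN the first move is to ELM.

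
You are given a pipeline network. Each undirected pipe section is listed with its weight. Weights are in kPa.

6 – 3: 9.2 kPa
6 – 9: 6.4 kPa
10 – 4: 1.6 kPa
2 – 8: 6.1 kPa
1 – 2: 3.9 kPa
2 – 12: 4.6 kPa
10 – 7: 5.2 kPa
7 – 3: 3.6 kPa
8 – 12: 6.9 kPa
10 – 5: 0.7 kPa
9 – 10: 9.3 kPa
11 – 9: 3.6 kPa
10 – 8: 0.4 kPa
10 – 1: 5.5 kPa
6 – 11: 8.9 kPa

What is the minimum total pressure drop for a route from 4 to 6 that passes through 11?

23.4 kPa

Best 4 to 11: 4 → 10 → 9 → 11 costing 14.5
Best 11 to 6: 11 → 6 costing 8.9
Total via 11: 14.5 + 8.9 = 23.4 kPa.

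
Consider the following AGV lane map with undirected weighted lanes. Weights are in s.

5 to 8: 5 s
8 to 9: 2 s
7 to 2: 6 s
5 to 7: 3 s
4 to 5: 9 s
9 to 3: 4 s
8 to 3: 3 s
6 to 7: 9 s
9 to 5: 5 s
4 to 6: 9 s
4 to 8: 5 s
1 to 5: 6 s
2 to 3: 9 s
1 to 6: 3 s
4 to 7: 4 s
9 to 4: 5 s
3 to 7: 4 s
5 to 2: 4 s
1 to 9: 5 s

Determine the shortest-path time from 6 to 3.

12 s

Compare a few routes:
6–1–5–7–3: 3+6+3+4 = 16
6–1–9–3: 3+5+4 = 12
6–7–3: 9+4 = 13
6–1–9–8–3: 3+5+2+3 = 13
Cheapest is 6–1–9–3 at 12 s.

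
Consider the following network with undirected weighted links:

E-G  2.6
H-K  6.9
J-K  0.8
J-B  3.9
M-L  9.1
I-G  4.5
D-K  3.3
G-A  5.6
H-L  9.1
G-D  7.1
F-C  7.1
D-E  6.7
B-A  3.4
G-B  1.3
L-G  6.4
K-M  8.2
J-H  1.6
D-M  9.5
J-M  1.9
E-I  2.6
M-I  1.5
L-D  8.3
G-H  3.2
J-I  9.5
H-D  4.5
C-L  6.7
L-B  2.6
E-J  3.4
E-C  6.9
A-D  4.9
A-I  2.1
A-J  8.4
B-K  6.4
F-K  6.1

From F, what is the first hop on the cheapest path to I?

K

Compare a few routes:
F → K → J → M → I: 6.1+0.8+1.9+1.5 = 10.3
F → K → J → E → I: 6.1+0.8+3.4+2.6 = 12.9
Cheapest is F → K → J → M → I at 10.3.
So from F the first move is to K.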